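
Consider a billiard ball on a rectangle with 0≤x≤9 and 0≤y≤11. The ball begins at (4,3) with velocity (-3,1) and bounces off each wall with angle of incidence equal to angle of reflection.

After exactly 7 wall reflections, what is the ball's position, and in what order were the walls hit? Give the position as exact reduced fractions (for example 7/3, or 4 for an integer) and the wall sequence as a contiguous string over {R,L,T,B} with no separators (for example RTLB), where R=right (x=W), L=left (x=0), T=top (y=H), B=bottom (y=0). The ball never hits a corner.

Final position: (9,8/3)
Wall sequence: LRLTRLR

1. t=4/3 → L at (0,13/3); v=(3,1)
2. t=3 → R at (9,22/3); v=(-3,1)
3. t=3 → L at (0,31/3); v=(3,1)
4. t=2/3 → T at (2,11); v=(3,-1)
5. t=7/3 → R at (9,26/3); v=(-3,-1)
6. t=3 → L at (0,17/3); v=(3,-1)
7. t=3 → R at (9,8/3); v=(-3,-1)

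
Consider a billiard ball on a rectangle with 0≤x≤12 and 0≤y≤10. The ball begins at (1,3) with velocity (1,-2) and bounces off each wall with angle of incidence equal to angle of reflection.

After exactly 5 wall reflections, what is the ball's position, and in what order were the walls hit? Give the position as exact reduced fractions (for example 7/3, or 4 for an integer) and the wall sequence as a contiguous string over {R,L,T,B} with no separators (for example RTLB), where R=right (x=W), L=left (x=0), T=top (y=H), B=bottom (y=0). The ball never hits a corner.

Final position: (13/2,10)
Wall sequence: BTRBT

1. t=3/2 → B at (5/2,0); v=(1,2)
2. t=5 → T at (15/2,10); v=(1,-2)
3. t=9/2 → R at (12,1); v=(-1,-2)
4. t=1/2 → B at (23/2,0); v=(-1,2)
5. t=5 → T at (13/2,10); v=(-1,-2)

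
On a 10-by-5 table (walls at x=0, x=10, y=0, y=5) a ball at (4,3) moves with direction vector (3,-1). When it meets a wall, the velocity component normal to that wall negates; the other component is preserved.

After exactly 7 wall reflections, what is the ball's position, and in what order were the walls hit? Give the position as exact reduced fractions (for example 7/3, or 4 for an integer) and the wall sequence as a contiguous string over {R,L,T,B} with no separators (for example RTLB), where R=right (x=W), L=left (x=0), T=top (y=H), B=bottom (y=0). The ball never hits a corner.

1. t=2 → R at (10,1); v=(-3,-1)
2. t=1 → B at (7,0); v=(-3,1)
3. t=7/3 → L at (0,7/3); v=(3,1)
4. t=8/3 → T at (8,5); v=(3,-1)
5. t=2/3 → R at (10,13/3); v=(-3,-1)
6. t=10/3 → L at (0,1); v=(3,-1)
7. t=1 → B at (3,0); v=(3,1)

Final position: (3,0)
Wall sequence: RBLTRLB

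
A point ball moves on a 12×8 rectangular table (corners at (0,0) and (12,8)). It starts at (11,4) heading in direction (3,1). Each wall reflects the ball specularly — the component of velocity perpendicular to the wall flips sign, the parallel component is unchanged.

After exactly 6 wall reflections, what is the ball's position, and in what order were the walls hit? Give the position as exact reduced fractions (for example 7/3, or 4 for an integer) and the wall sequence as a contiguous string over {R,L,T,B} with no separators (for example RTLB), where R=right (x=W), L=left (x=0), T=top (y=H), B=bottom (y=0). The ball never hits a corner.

Final position: (0,1/3)
Wall sequence: RTLRBL

1. t=1/3 → R at (12,13/3); v=(-3,1)
2. t=11/3 → T at (1,8); v=(-3,-1)
3. t=1/3 → L at (0,23/3); v=(3,-1)
4. t=4 → R at (12,11/3); v=(-3,-1)
5. t=11/3 → B at (1,0); v=(-3,1)
6. t=1/3 → L at (0,1/3); v=(3,1)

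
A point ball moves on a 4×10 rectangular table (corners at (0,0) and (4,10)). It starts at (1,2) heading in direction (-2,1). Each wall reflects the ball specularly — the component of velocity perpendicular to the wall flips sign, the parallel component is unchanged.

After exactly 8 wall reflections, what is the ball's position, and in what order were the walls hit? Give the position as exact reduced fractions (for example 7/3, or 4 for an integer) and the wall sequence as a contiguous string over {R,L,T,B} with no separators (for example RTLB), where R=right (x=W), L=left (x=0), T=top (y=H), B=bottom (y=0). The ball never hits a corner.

Final position: (0,11/2)
Wall sequence: LRLRTLRL

1. t=1/2 → L at (0,5/2); v=(2,1)
2. t=2 → R at (4,9/2); v=(-2,1)
3. t=2 → L at (0,13/2); v=(2,1)
4. t=2 → R at (4,17/2); v=(-2,1)
5. t=3/2 → T at (1,10); v=(-2,-1)
6. t=1/2 → L at (0,19/2); v=(2,-1)
7. t=2 → R at (4,15/2); v=(-2,-1)
8. t=2 → L at (0,11/2); v=(2,-1)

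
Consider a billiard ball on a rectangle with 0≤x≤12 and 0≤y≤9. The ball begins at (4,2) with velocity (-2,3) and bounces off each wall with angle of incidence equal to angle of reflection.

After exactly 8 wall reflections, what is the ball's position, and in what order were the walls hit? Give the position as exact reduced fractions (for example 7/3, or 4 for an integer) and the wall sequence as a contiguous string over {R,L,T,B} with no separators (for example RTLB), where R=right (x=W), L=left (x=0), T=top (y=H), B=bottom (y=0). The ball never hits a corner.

Final position: (2/3,9)
Wall sequence: LTBRTBLT

1. t=2 → L at (0,8); v=(2,3)
2. t=1/3 → T at (2/3,9); v=(2,-3)
3. t=3 → B at (20/3,0); v=(2,3)
4. t=8/3 → R at (12,8); v=(-2,3)
5. t=1/3 → T at (34/3,9); v=(-2,-3)
6. t=3 → B at (16/3,0); v=(-2,3)
7. t=8/3 → L at (0,8); v=(2,3)
8. t=1/3 → T at (2/3,9); v=(2,-3)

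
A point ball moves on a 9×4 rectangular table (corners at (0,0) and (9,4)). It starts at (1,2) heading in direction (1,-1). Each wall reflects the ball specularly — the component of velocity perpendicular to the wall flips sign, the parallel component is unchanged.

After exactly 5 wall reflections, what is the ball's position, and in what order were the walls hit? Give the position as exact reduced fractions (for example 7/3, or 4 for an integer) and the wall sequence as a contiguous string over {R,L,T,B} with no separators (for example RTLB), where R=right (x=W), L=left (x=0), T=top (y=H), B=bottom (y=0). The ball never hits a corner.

Final position: (3,4)
Wall sequence: BTRBT

1. t=2 → B at (3,0); v=(1,1)
2. t=4 → T at (7,4); v=(1,-1)
3. t=2 → R at (9,2); v=(-1,-1)
4. t=2 → B at (7,0); v=(-1,1)
5. t=4 → T at (3,4); v=(-1,-1)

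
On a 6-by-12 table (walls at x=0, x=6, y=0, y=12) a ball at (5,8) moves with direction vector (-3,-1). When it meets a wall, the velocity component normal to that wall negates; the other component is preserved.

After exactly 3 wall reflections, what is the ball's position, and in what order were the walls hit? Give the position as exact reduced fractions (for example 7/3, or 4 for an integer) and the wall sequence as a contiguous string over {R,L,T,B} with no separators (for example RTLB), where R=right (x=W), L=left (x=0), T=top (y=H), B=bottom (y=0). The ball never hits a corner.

Final position: (0,7/3)
Wall sequence: LRL

1. t=5/3 → L at (0,19/3); v=(3,-1)
2. t=2 → R at (6,13/3); v=(-3,-1)
3. t=2 → L at (0,7/3); v=(3,-1)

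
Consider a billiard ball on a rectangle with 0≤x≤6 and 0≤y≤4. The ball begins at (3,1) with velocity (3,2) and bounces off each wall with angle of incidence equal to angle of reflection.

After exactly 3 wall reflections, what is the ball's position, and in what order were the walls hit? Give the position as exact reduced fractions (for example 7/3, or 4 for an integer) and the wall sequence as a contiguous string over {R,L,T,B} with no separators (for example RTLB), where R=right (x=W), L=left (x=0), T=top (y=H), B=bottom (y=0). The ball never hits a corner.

1. t=1 → R at (6,3); v=(-3,2)
2. t=1/2 → T at (9/2,4); v=(-3,-2)
3. t=3/2 → L at (0,1); v=(3,-2)

Final position: (0,1)
Wall sequence: RTL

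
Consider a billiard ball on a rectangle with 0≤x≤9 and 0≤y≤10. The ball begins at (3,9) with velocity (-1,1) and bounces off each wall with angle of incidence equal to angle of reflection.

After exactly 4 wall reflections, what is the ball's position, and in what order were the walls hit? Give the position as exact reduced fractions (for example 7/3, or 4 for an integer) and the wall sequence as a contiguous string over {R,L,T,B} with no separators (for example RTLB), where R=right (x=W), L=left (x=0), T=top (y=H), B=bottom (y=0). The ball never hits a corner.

Final position: (9,1)
Wall sequence: TLBR

1. t=1 → T at (2,10); v=(-1,-1)
2. t=2 → L at (0,8); v=(1,-1)
3. t=8 → B at (8,0); v=(1,1)
4. t=1 → R at (9,1); v=(-1,1)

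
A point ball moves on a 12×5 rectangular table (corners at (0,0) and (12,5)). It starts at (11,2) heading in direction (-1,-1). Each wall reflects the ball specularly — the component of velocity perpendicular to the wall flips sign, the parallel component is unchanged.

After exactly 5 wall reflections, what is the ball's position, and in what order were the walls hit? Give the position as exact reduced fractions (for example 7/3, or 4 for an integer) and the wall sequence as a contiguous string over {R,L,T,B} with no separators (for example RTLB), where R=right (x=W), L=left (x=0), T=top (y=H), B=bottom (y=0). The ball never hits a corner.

Final position: (6,5)
Wall sequence: BTLBT

1. t=2 → B at (9,0); v=(-1,1)
2. t=5 → T at (4,5); v=(-1,-1)
3. t=4 → L at (0,1); v=(1,-1)
4. t=1 → B at (1,0); v=(1,1)
5. t=5 → T at (6,5); v=(1,-1)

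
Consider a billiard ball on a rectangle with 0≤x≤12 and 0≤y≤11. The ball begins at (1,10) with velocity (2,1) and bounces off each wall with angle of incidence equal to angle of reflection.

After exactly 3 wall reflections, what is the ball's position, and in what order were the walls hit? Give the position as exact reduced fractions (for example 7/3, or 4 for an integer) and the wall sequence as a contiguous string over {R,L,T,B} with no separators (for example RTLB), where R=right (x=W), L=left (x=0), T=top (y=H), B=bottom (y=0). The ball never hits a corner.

1. t=1 → T at (3,11); v=(2,-1)
2. t=9/2 → R at (12,13/2); v=(-2,-1)
3. t=6 → L at (0,1/2); v=(2,-1)

Final position: (0,1/2)
Wall sequence: TRL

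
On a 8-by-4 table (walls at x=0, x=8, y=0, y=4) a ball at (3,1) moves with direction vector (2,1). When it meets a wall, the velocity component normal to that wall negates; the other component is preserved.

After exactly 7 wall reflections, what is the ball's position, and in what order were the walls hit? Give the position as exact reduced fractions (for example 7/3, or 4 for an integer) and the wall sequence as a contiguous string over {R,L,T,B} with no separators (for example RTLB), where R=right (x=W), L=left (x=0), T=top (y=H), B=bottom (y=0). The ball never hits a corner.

Final position: (0,1/2)
Wall sequence: RTLBRTL

1. t=5/2 → R at (8,7/2); v=(-2,1)
2. t=1/2 → T at (7,4); v=(-2,-1)
3. t=7/2 → L at (0,1/2); v=(2,-1)
4. t=1/2 → B at (1,0); v=(2,1)
5. t=7/2 → R at (8,7/2); v=(-2,1)
6. t=1/2 → T at (7,4); v=(-2,-1)
7. t=7/2 → L at (0,1/2); v=(2,-1)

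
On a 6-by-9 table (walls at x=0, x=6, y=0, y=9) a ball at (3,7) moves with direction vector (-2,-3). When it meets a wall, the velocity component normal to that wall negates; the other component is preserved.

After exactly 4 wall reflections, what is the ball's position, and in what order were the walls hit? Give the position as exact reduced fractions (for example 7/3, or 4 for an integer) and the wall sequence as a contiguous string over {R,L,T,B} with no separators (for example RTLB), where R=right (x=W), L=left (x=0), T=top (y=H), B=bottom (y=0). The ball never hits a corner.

Final position: (13/3,9)
Wall sequence: LBRT

1. t=3/2 → L at (0,5/2); v=(2,-3)
2. t=5/6 → B at (5/3,0); v=(2,3)
3. t=13/6 → R at (6,13/2); v=(-2,3)
4. t=5/6 → T at (13/3,9); v=(-2,-3)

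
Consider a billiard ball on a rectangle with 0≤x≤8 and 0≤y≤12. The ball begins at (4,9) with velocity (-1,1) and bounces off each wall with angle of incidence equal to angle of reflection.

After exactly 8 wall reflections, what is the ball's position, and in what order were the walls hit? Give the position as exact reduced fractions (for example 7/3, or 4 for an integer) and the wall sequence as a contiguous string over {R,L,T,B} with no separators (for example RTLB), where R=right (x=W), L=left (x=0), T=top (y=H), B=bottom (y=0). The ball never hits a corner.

1. t=3 → T at (1,12); v=(-1,-1)
2. t=1 → L at (0,11); v=(1,-1)
3. t=8 → R at (8,3); v=(-1,-1)
4. t=3 → B at (5,0); v=(-1,1)
5. t=5 → L at (0,5); v=(1,1)
6. t=7 → T at (7,12); v=(1,-1)
7. t=1 → R at (8,11); v=(-1,-1)
8. t=8 → L at (0,3); v=(1,-1)

Final position: (0,3)
Wall sequence: TLRBLTRL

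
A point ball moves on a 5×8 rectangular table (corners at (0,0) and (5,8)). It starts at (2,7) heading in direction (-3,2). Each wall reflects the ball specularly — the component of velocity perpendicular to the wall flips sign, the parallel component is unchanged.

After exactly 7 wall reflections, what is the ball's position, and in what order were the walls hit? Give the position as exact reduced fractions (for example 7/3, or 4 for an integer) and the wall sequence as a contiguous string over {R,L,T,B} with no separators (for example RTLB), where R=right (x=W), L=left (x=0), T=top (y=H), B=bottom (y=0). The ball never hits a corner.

1. t=1/2 → T at (1/2,8); v=(-3,-2)
2. t=1/6 → L at (0,23/3); v=(3,-2)
3. t=5/3 → R at (5,13/3); v=(-3,-2)
4. t=5/3 → L at (0,1); v=(3,-2)
5. t=1/2 → B at (3/2,0); v=(3,2)
6. t=7/6 → R at (5,7/3); v=(-3,2)
7. t=5/3 → L at (0,17/3); v=(3,2)

Final position: (0,17/3)
Wall sequence: TLRLBRL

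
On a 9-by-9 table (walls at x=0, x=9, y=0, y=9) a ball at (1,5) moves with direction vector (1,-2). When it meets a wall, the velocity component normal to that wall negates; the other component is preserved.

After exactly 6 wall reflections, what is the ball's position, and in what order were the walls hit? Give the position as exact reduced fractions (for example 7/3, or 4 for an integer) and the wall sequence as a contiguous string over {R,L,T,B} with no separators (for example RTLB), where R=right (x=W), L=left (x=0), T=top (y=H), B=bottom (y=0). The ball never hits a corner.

1. t=5/2 → B at (7/2,0); v=(1,2)
2. t=9/2 → T at (8,9); v=(1,-2)
3. t=1 → R at (9,7); v=(-1,-2)
4. t=7/2 → B at (11/2,0); v=(-1,2)
5. t=9/2 → T at (1,9); v=(-1,-2)
6. t=1 → L at (0,7); v=(1,-2)

Final position: (0,7)
Wall sequence: BTRBTL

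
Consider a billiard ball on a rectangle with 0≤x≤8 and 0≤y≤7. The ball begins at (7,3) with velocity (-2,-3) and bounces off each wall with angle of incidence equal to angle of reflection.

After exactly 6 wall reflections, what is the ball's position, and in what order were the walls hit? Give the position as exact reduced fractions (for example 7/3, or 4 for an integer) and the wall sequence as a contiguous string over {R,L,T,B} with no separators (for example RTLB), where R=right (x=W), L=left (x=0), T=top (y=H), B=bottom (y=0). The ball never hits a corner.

1. t=1 → B at (5,0); v=(-2,3)
2. t=7/3 → T at (1/3,7); v=(-2,-3)
3. t=1/6 → L at (0,13/2); v=(2,-3)
4. t=13/6 → B at (13/3,0); v=(2,3)
5. t=11/6 → R at (8,11/2); v=(-2,3)
6. t=1/2 → T at (7,7); v=(-2,-3)

Final position: (7,7)
Wall sequence: BTLBRT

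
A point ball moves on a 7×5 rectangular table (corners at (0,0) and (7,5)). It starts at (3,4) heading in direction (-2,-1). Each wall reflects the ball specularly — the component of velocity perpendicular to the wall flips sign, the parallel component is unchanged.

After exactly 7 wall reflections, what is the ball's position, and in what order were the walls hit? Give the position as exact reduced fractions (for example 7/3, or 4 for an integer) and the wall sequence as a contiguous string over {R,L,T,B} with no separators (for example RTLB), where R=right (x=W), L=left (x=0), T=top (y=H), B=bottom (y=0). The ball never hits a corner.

Final position: (3,0)
Wall sequence: LBRLTRB

1. t=3/2 → L at (0,5/2); v=(2,-1)
2. t=5/2 → B at (5,0); v=(2,1)
3. t=1 → R at (7,1); v=(-2,1)
4. t=7/2 → L at (0,9/2); v=(2,1)
5. t=1/2 → T at (1,5); v=(2,-1)
6. t=3 → R at (7,2); v=(-2,-1)
7. t=2 → B at (3,0); v=(-2,1)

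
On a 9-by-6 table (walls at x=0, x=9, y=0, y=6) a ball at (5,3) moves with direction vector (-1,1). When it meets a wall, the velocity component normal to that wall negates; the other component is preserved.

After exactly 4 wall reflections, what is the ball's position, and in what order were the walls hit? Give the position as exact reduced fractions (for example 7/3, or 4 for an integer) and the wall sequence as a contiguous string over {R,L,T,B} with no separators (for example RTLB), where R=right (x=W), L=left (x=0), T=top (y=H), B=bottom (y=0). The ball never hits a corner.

Final position: (9,5)
Wall sequence: TLBR

1. t=3 → T at (2,6); v=(-1,-1)
2. t=2 → L at (0,4); v=(1,-1)
3. t=4 → B at (4,0); v=(1,1)
4. t=5 → R at (9,5); v=(-1,1)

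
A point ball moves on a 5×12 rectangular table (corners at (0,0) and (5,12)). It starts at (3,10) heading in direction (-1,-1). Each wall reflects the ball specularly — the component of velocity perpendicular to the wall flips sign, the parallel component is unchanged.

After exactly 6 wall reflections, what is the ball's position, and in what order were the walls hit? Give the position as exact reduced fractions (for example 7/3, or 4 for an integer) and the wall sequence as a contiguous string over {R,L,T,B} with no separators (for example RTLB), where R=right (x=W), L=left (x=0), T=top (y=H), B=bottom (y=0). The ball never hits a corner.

1. t=3 → L at (0,7); v=(1,-1)
2. t=5 → R at (5,2); v=(-1,-1)
3. t=2 → B at (3,0); v=(-1,1)
4. t=3 → L at (0,3); v=(1,1)
5. t=5 → R at (5,8); v=(-1,1)
6. t=4 → T at (1,12); v=(-1,-1)

Final position: (1,12)
Wall sequence: LRBLRT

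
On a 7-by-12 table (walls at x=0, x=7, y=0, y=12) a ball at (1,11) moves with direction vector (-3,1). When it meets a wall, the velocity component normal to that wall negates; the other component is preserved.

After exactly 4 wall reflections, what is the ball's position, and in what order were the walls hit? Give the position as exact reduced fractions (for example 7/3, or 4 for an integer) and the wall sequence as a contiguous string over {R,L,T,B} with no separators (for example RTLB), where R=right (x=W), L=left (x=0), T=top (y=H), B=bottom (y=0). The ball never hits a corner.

1. t=1/3 → L at (0,34/3); v=(3,1)
2. t=2/3 → T at (2,12); v=(3,-1)
3. t=5/3 → R at (7,31/3); v=(-3,-1)
4. t=7/3 → L at (0,8); v=(3,-1)

Final position: (0,8)
Wall sequence: LTRL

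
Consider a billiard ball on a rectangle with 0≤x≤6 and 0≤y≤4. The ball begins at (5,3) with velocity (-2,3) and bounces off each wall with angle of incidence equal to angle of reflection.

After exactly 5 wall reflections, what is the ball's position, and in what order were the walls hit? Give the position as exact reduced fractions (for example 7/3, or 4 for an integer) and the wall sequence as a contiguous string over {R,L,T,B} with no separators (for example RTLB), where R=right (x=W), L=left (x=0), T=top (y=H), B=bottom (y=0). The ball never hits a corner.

1. t=1/3 → T at (13/3,4); v=(-2,-3)
2. t=4/3 → B at (5/3,0); v=(-2,3)
3. t=5/6 → L at (0,5/2); v=(2,3)
4. t=1/2 → T at (1,4); v=(2,-3)
5. t=4/3 → B at (11/3,0); v=(2,3)

Final position: (11/3,0)
Wall sequence: TBLTB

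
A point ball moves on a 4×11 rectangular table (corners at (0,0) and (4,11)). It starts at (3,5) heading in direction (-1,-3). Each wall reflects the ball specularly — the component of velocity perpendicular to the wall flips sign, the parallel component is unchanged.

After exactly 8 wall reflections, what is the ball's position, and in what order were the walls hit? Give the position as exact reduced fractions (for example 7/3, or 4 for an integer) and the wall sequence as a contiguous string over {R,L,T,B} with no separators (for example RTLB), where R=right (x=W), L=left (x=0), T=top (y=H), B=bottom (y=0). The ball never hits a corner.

Final position: (4,4)
Wall sequence: BLTRBLTR

1. t=5/3 → B at (4/3,0); v=(-1,3)
2. t=4/3 → L at (0,4); v=(1,3)
3. t=7/3 → T at (7/3,11); v=(1,-3)
4. t=5/3 → R at (4,6); v=(-1,-3)
5. t=2 → B at (2,0); v=(-1,3)
6. t=2 → L at (0,6); v=(1,3)
7. t=5/3 → T at (5/3,11); v=(1,-3)
8. t=7/3 → R at (4,4); v=(-1,-3)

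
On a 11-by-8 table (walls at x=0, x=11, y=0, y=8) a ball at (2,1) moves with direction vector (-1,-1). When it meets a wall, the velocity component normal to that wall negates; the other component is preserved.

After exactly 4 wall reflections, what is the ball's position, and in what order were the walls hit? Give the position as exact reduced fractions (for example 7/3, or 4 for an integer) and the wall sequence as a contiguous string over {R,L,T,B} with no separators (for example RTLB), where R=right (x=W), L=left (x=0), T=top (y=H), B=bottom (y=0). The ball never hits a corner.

1. t=1 → B at (1,0); v=(-1,1)
2. t=1 → L at (0,1); v=(1,1)
3. t=7 → T at (7,8); v=(1,-1)
4. t=4 → R at (11,4); v=(-1,-1)

Final position: (11,4)
Wall sequence: BLTR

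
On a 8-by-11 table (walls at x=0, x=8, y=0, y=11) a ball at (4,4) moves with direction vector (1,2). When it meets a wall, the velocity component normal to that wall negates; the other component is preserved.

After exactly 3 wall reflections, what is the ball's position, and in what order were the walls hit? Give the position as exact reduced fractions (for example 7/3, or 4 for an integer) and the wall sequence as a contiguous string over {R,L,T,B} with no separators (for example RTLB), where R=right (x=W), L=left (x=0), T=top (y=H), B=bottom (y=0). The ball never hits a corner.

1. t=7/2 → T at (15/2,11); v=(1,-2)
2. t=1/2 → R at (8,10); v=(-1,-2)
3. t=5 → B at (3,0); v=(-1,2)

Final position: (3,0)
Wall sequence: TRB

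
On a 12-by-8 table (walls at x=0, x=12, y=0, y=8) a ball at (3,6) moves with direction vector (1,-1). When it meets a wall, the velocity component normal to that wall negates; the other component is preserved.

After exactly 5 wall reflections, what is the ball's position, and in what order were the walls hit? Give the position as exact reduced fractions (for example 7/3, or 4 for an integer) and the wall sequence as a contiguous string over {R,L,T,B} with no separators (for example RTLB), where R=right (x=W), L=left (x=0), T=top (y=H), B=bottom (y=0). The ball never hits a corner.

1. t=6 → B at (9,0); v=(1,1)
2. t=3 → R at (12,3); v=(-1,1)
3. t=5 → T at (7,8); v=(-1,-1)
4. t=7 → L at (0,1); v=(1,-1)
5. t=1 → B at (1,0); v=(1,1)

Final position: (1,0)
Wall sequence: BRTLB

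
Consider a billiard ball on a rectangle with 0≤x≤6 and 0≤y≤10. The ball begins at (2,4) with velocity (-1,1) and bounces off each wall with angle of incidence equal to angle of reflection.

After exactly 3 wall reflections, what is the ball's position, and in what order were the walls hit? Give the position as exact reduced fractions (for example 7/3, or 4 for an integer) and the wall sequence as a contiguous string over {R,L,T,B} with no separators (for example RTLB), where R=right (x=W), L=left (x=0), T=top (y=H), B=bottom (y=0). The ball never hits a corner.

1. t=2 → L at (0,6); v=(1,1)
2. t=4 → T at (4,10); v=(1,-1)
3. t=2 → R at (6,8); v=(-1,-1)

Final position: (6,8)
Wall sequence: LTR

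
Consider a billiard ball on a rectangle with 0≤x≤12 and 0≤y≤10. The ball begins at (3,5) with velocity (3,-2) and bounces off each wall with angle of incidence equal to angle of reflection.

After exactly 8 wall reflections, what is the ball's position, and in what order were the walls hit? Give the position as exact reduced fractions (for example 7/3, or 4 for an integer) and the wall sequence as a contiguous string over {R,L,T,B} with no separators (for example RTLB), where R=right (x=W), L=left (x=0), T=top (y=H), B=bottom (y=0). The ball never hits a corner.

Final position: (15/2,10)
Wall sequence: BRLTRBLT

1. t=5/2 → B at (21/2,0); v=(3,2)
2. t=1/2 → R at (12,1); v=(-3,2)
3. t=4 → L at (0,9); v=(3,2)
4. t=1/2 → T at (3/2,10); v=(3,-2)
5. t=7/2 → R at (12,3); v=(-3,-2)
6. t=3/2 → B at (15/2,0); v=(-3,2)
7. t=5/2 → L at (0,5); v=(3,2)
8. t=5/2 → T at (15/2,10); v=(3,-2)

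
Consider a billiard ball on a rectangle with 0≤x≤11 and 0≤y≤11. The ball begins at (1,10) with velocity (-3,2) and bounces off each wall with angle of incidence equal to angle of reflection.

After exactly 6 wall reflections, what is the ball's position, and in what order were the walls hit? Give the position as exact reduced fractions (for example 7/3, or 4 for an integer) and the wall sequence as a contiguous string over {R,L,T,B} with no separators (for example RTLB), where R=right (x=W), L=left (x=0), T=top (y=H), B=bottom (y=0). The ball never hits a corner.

Final position: (11,32/3)
Wall sequence: LTRBLR

1. t=1/3 → L at (0,32/3); v=(3,2)
2. t=1/6 → T at (1/2,11); v=(3,-2)
3. t=7/2 → R at (11,4); v=(-3,-2)
4. t=2 → B at (5,0); v=(-3,2)
5. t=5/3 → L at (0,10/3); v=(3,2)
6. t=11/3 → R at (11,32/3); v=(-3,2)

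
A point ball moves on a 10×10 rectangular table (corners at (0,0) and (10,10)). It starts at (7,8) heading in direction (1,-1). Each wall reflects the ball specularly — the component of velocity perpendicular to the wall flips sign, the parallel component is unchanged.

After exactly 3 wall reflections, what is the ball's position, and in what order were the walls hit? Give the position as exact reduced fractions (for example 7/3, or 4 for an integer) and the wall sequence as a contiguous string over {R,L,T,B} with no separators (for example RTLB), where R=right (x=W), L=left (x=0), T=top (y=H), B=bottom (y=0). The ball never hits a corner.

Final position: (0,5)
Wall sequence: RBL

1. t=3 → R at (10,5); v=(-1,-1)
2. t=5 → B at (5,0); v=(-1,1)
3. t=5 → L at (0,5); v=(1,1)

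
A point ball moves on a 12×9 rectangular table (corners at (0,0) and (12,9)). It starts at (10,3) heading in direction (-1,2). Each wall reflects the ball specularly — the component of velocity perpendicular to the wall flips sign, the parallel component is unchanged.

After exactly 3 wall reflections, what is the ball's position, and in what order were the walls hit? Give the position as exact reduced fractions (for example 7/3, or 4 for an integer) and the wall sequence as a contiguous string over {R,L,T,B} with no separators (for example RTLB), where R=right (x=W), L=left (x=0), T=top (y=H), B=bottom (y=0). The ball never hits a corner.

1. t=3 → T at (7,9); v=(-1,-2)
2. t=9/2 → B at (5/2,0); v=(-1,2)
3. t=5/2 → L at (0,5); v=(1,2)

Final position: (0,5)
Wall sequence: TBL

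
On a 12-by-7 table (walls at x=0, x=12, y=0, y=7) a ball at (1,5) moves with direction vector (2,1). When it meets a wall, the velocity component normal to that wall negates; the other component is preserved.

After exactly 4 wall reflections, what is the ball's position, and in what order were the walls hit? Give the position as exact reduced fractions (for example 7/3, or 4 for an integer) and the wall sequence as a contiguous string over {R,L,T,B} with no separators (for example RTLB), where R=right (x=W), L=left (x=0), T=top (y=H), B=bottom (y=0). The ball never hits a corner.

Final position: (0,5/2)
Wall sequence: TRBL

1. t=2 → T at (5,7); v=(2,-1)
2. t=7/2 → R at (12,7/2); v=(-2,-1)
3. t=7/2 → B at (5,0); v=(-2,1)
4. t=5/2 → L at (0,5/2); v=(2,1)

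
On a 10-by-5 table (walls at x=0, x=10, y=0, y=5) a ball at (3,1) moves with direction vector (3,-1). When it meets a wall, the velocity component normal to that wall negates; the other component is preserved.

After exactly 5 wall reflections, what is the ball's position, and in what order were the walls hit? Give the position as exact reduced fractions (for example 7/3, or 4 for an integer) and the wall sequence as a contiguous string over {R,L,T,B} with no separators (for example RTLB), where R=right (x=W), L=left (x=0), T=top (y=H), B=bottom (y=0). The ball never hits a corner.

1. t=1 → B at (6,0); v=(3,1)
2. t=4/3 → R at (10,4/3); v=(-3,1)
3. t=10/3 → L at (0,14/3); v=(3,1)
4. t=1/3 → T at (1,5); v=(3,-1)
5. t=3 → R at (10,2); v=(-3,-1)

Final position: (10,2)
Wall sequence: BRLTR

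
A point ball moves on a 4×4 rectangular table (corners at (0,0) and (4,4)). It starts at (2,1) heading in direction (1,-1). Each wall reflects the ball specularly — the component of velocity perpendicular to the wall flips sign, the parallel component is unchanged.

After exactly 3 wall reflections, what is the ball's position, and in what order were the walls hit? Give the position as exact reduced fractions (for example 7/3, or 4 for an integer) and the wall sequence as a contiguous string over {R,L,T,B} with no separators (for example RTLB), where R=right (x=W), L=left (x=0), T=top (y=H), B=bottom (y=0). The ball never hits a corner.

Final position: (1,4)
Wall sequence: BRT

1. t=1 → B at (3,0); v=(1,1)
2. t=1 → R at (4,1); v=(-1,1)
3. t=3 → T at (1,4); v=(-1,-1)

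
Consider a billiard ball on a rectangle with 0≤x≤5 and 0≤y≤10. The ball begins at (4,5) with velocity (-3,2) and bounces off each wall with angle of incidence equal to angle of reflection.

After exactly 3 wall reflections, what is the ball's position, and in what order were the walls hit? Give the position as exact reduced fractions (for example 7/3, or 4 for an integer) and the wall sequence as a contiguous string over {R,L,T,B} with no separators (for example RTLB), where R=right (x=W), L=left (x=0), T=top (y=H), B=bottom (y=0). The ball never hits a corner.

Final position: (5,9)
Wall sequence: LTR

1. t=4/3 → L at (0,23/3); v=(3,2)
2. t=7/6 → T at (7/2,10); v=(3,-2)
3. t=1/2 → R at (5,9); v=(-3,-2)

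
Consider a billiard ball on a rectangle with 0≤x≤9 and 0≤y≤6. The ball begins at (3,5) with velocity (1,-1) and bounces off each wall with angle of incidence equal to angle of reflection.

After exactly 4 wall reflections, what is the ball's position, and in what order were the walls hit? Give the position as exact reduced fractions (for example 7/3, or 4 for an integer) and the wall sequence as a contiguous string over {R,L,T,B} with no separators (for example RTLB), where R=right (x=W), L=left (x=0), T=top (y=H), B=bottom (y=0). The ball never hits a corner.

Final position: (0,2)
Wall sequence: BRTL

1. t=5 → B at (8,0); v=(1,1)
2. t=1 → R at (9,1); v=(-1,1)
3. t=5 → T at (4,6); v=(-1,-1)
4. t=4 → L at (0,2); v=(1,-1)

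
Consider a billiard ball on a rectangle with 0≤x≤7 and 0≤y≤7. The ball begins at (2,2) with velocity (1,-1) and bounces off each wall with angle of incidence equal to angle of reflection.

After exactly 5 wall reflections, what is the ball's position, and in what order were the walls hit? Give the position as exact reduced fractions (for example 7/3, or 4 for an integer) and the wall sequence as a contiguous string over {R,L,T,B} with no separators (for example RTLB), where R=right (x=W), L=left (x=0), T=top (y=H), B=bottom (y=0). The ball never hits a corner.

1. t=2 → B at (4,0); v=(1,1)
2. t=3 → R at (7,3); v=(-1,1)
3. t=4 → T at (3,7); v=(-1,-1)
4. t=3 → L at (0,4); v=(1,-1)
5. t=4 → B at (4,0); v=(1,1)

Final position: (4,0)
Wall sequence: BRTLB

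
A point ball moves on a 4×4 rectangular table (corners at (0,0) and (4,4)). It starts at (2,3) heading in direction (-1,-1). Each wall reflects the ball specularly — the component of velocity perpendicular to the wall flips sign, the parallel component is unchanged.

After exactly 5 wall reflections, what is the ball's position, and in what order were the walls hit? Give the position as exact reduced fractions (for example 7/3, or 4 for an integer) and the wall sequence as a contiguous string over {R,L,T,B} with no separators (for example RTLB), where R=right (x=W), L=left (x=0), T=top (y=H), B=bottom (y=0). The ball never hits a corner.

1. t=2 → L at (0,1); v=(1,-1)
2. t=1 → B at (1,0); v=(1,1)
3. t=3 → R at (4,3); v=(-1,1)
4. t=1 → T at (3,4); v=(-1,-1)
5. t=3 → L at (0,1); v=(1,-1)

Final position: (0,1)
Wall sequence: LBRTL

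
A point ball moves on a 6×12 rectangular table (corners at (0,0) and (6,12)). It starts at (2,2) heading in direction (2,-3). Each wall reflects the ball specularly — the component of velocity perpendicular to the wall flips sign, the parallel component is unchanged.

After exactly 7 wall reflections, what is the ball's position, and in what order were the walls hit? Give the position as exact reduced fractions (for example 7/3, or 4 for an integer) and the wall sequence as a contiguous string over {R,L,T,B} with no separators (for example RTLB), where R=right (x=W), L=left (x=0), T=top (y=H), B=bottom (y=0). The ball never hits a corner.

1. t=2/3 → B at (10/3,0); v=(2,3)
2. t=4/3 → R at (6,4); v=(-2,3)
3. t=8/3 → T at (2/3,12); v=(-2,-3)
4. t=1/3 → L at (0,11); v=(2,-3)
5. t=3 → R at (6,2); v=(-2,-3)
6. t=2/3 → B at (14/3,0); v=(-2,3)
7. t=7/3 → L at (0,7); v=(2,3)

Final position: (0,7)
Wall sequence: BRTLRBL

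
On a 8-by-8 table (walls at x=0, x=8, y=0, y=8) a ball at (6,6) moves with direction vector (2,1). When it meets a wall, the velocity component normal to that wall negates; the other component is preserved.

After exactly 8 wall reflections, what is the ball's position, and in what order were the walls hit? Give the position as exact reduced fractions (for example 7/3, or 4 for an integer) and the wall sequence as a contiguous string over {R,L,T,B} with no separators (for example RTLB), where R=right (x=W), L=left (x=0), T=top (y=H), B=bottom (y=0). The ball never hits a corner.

1. t=1 → R at (8,7); v=(-2,1)
2. t=1 → T at (6,8); v=(-2,-1)
3. t=3 → L at (0,5); v=(2,-1)
4. t=4 → R at (8,1); v=(-2,-1)
5. t=1 → B at (6,0); v=(-2,1)
6. t=3 → L at (0,3); v=(2,1)
7. t=4 → R at (8,7); v=(-2,1)
8. t=1 → T at (6,8); v=(-2,-1)

Final position: (6,8)
Wall sequence: RTLRBLRT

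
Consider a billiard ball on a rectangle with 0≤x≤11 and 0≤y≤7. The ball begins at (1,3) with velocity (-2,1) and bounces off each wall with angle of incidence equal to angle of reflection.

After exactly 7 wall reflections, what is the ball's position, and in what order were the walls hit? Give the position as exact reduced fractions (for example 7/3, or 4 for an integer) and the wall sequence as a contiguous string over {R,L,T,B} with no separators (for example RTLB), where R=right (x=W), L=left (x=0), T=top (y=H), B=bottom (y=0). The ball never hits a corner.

Final position: (9,7)
Wall sequence: LTRBLRT

1. t=1/2 → L at (0,7/2); v=(2,1)
2. t=7/2 → T at (7,7); v=(2,-1)
3. t=2 → R at (11,5); v=(-2,-1)
4. t=5 → B at (1,0); v=(-2,1)
5. t=1/2 → L at (0,1/2); v=(2,1)
6. t=11/2 → R at (11,6); v=(-2,1)
7. t=1 → T at (9,7); v=(-2,-1)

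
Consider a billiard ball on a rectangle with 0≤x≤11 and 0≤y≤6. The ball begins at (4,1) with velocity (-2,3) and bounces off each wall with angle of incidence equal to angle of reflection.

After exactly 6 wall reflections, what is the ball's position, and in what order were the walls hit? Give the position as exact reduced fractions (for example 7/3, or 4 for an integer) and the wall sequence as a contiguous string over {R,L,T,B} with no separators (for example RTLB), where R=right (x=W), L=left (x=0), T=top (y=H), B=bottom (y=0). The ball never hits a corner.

1. t=5/3 → T at (2/3,6); v=(-2,-3)
2. t=1/3 → L at (0,5); v=(2,-3)
3. t=5/3 → B at (10/3,0); v=(2,3)
4. t=2 → T at (22/3,6); v=(2,-3)
5. t=11/6 → R at (11,1/2); v=(-2,-3)
6. t=1/6 → B at (32/3,0); v=(-2,3)

Final position: (32/3,0)
Wall sequence: TLBTRB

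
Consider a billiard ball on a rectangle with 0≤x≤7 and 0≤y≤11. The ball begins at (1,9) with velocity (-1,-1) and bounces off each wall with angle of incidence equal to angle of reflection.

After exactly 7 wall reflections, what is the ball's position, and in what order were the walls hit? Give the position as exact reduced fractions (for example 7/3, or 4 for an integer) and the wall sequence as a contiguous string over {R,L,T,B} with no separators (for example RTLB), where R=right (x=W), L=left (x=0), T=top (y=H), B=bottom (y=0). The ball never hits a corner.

1. t=1 → L at (0,8); v=(1,-1)
2. t=7 → R at (7,1); v=(-1,-1)
3. t=1 → B at (6,0); v=(-1,1)
4. t=6 → L at (0,6); v=(1,1)
5. t=5 → T at (5,11); v=(1,-1)
6. t=2 → R at (7,9); v=(-1,-1)
7. t=7 → L at (0,2); v=(1,-1)

Final position: (0,2)
Wall sequence: LRBLTRL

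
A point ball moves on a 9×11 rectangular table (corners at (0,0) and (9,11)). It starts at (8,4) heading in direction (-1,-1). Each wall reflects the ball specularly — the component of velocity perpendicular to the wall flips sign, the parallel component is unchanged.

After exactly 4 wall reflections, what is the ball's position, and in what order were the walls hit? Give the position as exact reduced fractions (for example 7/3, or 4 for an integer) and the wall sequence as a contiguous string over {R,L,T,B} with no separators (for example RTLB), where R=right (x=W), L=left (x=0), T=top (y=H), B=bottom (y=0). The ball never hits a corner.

Final position: (9,9)
Wall sequence: BLTR

1. t=4 → B at (4,0); v=(-1,1)
2. t=4 → L at (0,4); v=(1,1)
3. t=7 → T at (7,11); v=(1,-1)
4. t=2 → R at (9,9); v=(-1,-1)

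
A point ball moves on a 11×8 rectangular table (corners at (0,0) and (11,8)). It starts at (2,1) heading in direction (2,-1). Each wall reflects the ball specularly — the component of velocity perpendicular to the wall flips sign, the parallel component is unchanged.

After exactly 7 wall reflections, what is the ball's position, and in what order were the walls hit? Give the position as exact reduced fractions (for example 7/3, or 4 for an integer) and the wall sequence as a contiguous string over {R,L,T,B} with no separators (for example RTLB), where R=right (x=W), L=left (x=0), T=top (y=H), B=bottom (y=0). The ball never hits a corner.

Final position: (0,4)
Wall sequence: BRTLRBL

1. t=1 → B at (4,0); v=(2,1)
2. t=7/2 → R at (11,7/2); v=(-2,1)
3. t=9/2 → T at (2,8); v=(-2,-1)
4. t=1 → L at (0,7); v=(2,-1)
5. t=11/2 → R at (11,3/2); v=(-2,-1)
6. t=3/2 → B at (8,0); v=(-2,1)
7. t=4 → L at (0,4); v=(2,1)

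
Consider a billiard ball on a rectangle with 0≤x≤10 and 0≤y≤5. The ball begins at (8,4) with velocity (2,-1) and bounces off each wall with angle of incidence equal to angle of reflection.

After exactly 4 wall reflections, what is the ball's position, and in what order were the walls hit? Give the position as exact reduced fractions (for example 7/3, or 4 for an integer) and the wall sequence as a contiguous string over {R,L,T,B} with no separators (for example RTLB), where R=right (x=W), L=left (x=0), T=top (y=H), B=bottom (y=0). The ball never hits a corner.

Final position: (6,5)
Wall sequence: RBLT

1. t=1 → R at (10,3); v=(-2,-1)
2. t=3 → B at (4,0); v=(-2,1)
3. t=2 → L at (0,2); v=(2,1)
4. t=3 → T at (6,5); v=(2,-1)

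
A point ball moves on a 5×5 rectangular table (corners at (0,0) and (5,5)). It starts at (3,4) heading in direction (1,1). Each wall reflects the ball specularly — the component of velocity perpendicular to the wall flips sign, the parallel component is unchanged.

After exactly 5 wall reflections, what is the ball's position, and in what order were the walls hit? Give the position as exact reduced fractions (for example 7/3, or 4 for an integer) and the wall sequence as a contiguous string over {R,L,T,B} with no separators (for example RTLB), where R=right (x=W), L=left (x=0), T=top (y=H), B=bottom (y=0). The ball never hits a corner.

Final position: (4,5)
Wall sequence: TRBLT

1. t=1 → T at (4,5); v=(1,-1)
2. t=1 → R at (5,4); v=(-1,-1)
3. t=4 → B at (1,0); v=(-1,1)
4. t=1 → L at (0,1); v=(1,1)
5. t=4 → T at (4,5); v=(1,-1)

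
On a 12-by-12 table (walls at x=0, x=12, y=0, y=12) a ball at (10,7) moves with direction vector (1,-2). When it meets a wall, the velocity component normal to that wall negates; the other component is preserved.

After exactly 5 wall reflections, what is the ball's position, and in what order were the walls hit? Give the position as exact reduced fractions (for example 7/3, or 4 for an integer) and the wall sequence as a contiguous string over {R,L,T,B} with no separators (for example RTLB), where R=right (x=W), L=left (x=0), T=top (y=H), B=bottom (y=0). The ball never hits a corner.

Final position: (3/2,0)
Wall sequence: RBTLB

1. t=2 → R at (12,3); v=(-1,-2)
2. t=3/2 → B at (21/2,0); v=(-1,2)
3. t=6 → T at (9/2,12); v=(-1,-2)
4. t=9/2 → L at (0,3); v=(1,-2)
5. t=3/2 → B at (3/2,0); v=(1,2)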